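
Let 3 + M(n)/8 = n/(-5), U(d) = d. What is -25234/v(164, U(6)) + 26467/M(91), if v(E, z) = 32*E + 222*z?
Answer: -223040683/1394960 ≈ -159.89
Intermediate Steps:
M(n) = -24 - 8*n/5 (M(n) = -24 + 8*(n/(-5)) = -24 + 8*(n*(-1/5)) = -24 + 8*(-n/5) = -24 - 8*n/5)
-25234/v(164, U(6)) + 26467/M(91) = -25234/(32*164 + 222*6) + 26467/(-24 - 8/5*91) = -25234/(5248 + 1332) + 26467/(-24 - 728/5) = -25234/6580 + 26467/(-848/5) = -25234*1/6580 + 26467*(-5/848) = -12617/3290 - 132335/848 = -223040683/1394960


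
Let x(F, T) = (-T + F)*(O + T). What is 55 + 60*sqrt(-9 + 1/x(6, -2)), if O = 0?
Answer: 55 + 15*I*sqrt(145) ≈ 55.0 + 180.62*I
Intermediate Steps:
x(F, T) = T*(F - T) (x(F, T) = (-T + F)*(0 + T) = (F - T)*T = T*(F - T))
55 + 60*sqrt(-9 + 1/x(6, -2)) = 55 + 60*sqrt(-9 + 1/(-2*(6 - 1*(-2)))) = 55 + 60*sqrt(-9 + 1/(-2*(6 + 2))) = 55 + 60*sqrt(-9 + 1/(-2*8)) = 55 + 60*sqrt(-9 + 1/(-16)) = 55 + 60*sqrt(-9 - 1/16) = 55 + 60*sqrt(-145/16) = 55 + 60*(I*sqrt(145)/4) = 55 + 15*I*sqrt(145)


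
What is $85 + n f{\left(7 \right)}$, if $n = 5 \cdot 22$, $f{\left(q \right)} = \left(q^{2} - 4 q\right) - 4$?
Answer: $1955$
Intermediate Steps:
$f{\left(q \right)} = -4 + q^{2} - 4 q$
$n = 110$
$85 + n f{\left(7 \right)} = 85 + 110 \left(-4 + 7^{2} - 28\right) = 85 + 110 \left(-4 + 49 - 28\right) = 85 + 110 \cdot 17 = 85 + 1870 = 1955$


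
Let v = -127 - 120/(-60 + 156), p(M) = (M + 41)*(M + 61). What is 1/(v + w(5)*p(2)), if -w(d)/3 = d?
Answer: -4/163053 ≈ -2.4532e-5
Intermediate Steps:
w(d) = -3*d
p(M) = (41 + M)*(61 + M)
v = -513/4 (v = -127 - 120/96 = -127 + (1/96)*(-120) = -127 - 5/4 = -513/4 ≈ -128.25)
1/(v + w(5)*p(2)) = 1/(-513/4 + (-3*5)*(2501 + 2² + 102*2)) = 1/(-513/4 - 15*(2501 + 4 + 204)) = 1/(-513/4 - 15*2709) = 1/(-513/4 - 40635) = 1/(-163053/4) = -4/163053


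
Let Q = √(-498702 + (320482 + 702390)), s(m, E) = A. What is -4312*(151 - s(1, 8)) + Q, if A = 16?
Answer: -582120 + √524170 ≈ -5.8140e+5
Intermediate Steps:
s(m, E) = 16
Q = √524170 (Q = √(-498702 + 1022872) = √524170 ≈ 724.00)
-4312*(151 - s(1, 8)) + Q = -4312*(151 - 1*16) + √524170 = -4312*(151 - 16) + √524170 = -4312*135 + √524170 = -582120 + √524170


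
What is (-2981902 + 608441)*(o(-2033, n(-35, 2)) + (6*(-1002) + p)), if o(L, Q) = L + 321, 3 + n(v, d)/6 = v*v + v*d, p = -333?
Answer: 19122975277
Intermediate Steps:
n(v, d) = -18 + 6*v² + 6*d*v (n(v, d) = -18 + 6*(v*v + v*d) = -18 + 6*(v² + d*v) = -18 + (6*v² + 6*d*v) = -18 + 6*v² + 6*d*v)
o(L, Q) = 321 + L
(-2981902 + 608441)*(o(-2033, n(-35, 2)) + (6*(-1002) + p)) = (-2981902 + 608441)*((321 - 2033) + (6*(-1002) - 333)) = -2373461*(-1712 + (-6012 - 333)) = -2373461*(-1712 - 6345) = -2373461*(-8057) = 19122975277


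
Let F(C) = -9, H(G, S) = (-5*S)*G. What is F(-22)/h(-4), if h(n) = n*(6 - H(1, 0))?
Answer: 3/8 ≈ 0.37500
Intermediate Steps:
H(G, S) = -5*G*S
h(n) = 6*n (h(n) = n*(6 - (-5)*0) = n*(6 - 1*0) = n*(6 + 0) = n*6 = 6*n)
F(-22)/h(-4) = -9/(6*(-4)) = -9/(-24) = -9*(-1/24) = 3/8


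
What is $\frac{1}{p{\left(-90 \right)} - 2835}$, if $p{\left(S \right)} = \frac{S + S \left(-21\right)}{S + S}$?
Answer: $- \frac{1}{2845} \approx -0.00035149$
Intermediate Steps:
$p{\left(S \right)} = -10$ ($p{\left(S \right)} = \frac{S - 21 S}{2 S} = - 20 S \frac{1}{2 S} = -10$)
$\frac{1}{p{\left(-90 \right)} - 2835} = \frac{1}{-10 - 2835} = \frac{1}{-2845} = - \frac{1}{2845}$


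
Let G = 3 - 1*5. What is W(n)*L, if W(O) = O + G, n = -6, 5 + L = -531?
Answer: 4288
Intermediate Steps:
L = -536 (L = -5 - 531 = -536)
G = -2 (G = 3 - 5 = -2)
W(O) = -2 + O (W(O) = O - 2 = -2 + O)
W(n)*L = (-2 - 6)*(-536) = -8*(-536) = 4288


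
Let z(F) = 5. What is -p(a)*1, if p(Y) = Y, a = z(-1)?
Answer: -5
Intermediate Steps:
a = 5
-p(a)*1 = -1*5*1 = -5*1 = -5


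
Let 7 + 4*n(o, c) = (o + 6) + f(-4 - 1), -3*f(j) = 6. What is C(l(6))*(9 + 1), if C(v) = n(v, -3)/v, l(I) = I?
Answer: 5/4 ≈ 1.2500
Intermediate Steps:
f(j) = -2 (f(j) = -1/3*6 = -2)
n(o, c) = -3/4 + o/4 (n(o, c) = -7/4 + ((o + 6) - 2)/4 = -7/4 + ((6 + o) - 2)/4 = -7/4 + (4 + o)/4 = -7/4 + (1 + o/4) = -3/4 + o/4)
C(v) = (-3/4 + v/4)/v
C(l(6))*(9 + 1) = ((1/4)*(-3 + 6)/6)*(9 + 1) = ((1/4)*(1/6)*3)*10 = (1/8)*10 = 5/4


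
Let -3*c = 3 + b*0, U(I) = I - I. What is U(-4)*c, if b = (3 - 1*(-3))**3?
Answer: 0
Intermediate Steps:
U(I) = 0
b = 216 (b = (3 + 3)**3 = 6**3 = 216)
c = -1 (c = -(3 + 216*0)/3 = -(3 + 0)/3 = -1/3*3 = -1)
U(-4)*c = 0*(-1) = 0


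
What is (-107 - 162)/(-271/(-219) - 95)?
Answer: 58911/20534 ≈ 2.8689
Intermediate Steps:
(-107 - 162)/(-271/(-219) - 95) = -269/(-271*(-1/219) - 95) = -269/(271/219 - 95) = -269/(-20534/219) = -269*(-219/20534) = 58911/20534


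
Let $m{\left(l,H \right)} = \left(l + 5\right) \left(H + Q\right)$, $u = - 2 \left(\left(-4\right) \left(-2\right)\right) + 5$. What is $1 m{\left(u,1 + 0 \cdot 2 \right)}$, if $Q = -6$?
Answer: $30$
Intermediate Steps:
$u = -11$ ($u = \left(-2\right) 8 + 5 = -16 + 5 = -11$)
$m{\left(l,H \right)} = \left(-6 + H\right) \left(5 + l\right)$ ($m{\left(l,H \right)} = \left(l + 5\right) \left(H - 6\right) = \left(5 + l\right) \left(-6 + H\right) = \left(-6 + H\right) \left(5 + l\right)$)
$1 m{\left(u,1 + 0 \cdot 2 \right)} = 1 \left(-30 - -66 + 5 \left(1 + 0 \cdot 2\right) + \left(1 + 0 \cdot 2\right) \left(-11\right)\right) = 1 \left(-30 + 66 + 5 \left(1 + 0\right) + \left(1 + 0\right) \left(-11\right)\right) = 1 \left(-30 + 66 + 5 \cdot 1 + 1 \left(-11\right)\right) = 1 \left(-30 + 66 + 5 - 11\right) = 1 \cdot 30 = 30$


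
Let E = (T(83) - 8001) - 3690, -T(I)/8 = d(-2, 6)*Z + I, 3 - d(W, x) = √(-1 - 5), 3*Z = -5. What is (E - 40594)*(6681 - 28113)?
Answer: 1133945688 + 285760*I*√6 ≈ 1.1339e+9 + 6.9997e+5*I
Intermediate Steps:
Z = -5/3 (Z = (⅓)*(-5) = -5/3 ≈ -1.6667)
d(W, x) = 3 - I*√6 (d(W, x) = 3 - √(-1 - 5) = 3 - √(-6) = 3 - I*√6)
T(I) = 40 - 8*I - 40*I*√6/3 (T(I) = -8*((3 - I*√6)*(-5/3) + I) = -8*((-5 + 5*I*√6/3) + I) = -8*(-5 + I + 5*I*√6/3) = 40 - 8*I - 40*I*√6/3)
E = -12315 - 40*I*√6/3 (E = ((40 - 8*83 - 40*I*√6/3) - 8001) - 3690 = ((40 - 664 - 40*I*√6/3) - 8001) - 3690 = ((-624 - 40*I*√6/3) - 8001) - 3690 = (-8625 - 40*I*√6/3) - 3690 = -12315 - 40*I*√6/3 ≈ -12315.0 - 32.66*I)
(E - 40594)*(6681 - 28113) = ((-12315 - 40*I*√6/3) - 40594)*(6681 - 28113) = (-52909 - 40*I*√6/3)*(-21432) = 1133945688 + 285760*I*√6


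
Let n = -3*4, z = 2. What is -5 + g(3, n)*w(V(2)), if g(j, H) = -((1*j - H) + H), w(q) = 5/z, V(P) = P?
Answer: -25/2 ≈ -12.500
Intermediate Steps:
n = -12
w(q) = 5/2
g(j, H) = -j (g(j, H) = -((j - H) + H) = -j)
-5 + g(3, n)*w(V(2)) = -5 - 1*3*(5/2) = -5 - 3*5/2 = -5 - 15/2 = -25/2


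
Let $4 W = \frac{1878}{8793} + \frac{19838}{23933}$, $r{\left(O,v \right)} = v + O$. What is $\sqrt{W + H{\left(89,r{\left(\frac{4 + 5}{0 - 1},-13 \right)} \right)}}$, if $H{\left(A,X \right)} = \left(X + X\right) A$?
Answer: $\frac{i \sqrt{2326788521639997}}{770853} \approx 62.576 i$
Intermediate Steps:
$r{\left(O,v \right)} = O + v$
$H{\left(A,X \right)} = 2 A X$ ($H{\left(A,X \right)} = 2 X A = 2 A X$)
$W = \frac{200899}{770853}$ ($W = \frac{\frac{1878}{8793} + \frac{19838}{23933}}{4} = \frac{1878 \cdot \frac{1}{8793} + 19838 \cdot \frac{1}{23933}}{4} = \frac{\frac{626}{2931} + \frac{218}{263}}{4} = \frac{1}{4} \cdot \frac{803596}{770853} = \frac{200899}{770853} \approx 0.26062$)
$\sqrt{W + H{\left(89,r{\left(\frac{4 + 5}{0 - 1},-13 \right)} \right)}} = \sqrt{\frac{200899}{770853} + 2 \cdot 89 \left(\frac{4 + 5}{0 - 1} - 13\right)} = \sqrt{\frac{200899}{770853} + 2 \cdot 89 \left(\frac{9}{-1} - 13\right)} = \sqrt{\frac{200899}{770853} + 2 \cdot 89 \left(9 \left(-1\right) - 13\right)} = \sqrt{\frac{200899}{770853} + 2 \cdot 89 \left(-9 - 13\right)} = \sqrt{\frac{200899}{770853} + 2 \cdot 89 \left(-22\right)} = \sqrt{\frac{200899}{770853} - 3916} = \sqrt{- \frac{3018459449}{770853}} = \frac{i \sqrt{2326788521639997}}{770853}$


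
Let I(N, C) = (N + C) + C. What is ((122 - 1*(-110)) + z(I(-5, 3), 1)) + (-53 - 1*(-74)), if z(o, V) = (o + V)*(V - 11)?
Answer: 233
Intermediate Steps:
I(N, C) = N + 2*C (I(N, C) = (C + N) + C = N + 2*C)
z(o, V) = (-11 + V)*(V + o) (z(o, V) = (V + o)*(-11 + V) = (-11 + V)*(V + o))
((122 - 1*(-110)) + z(I(-5, 3), 1)) + (-53 - 1*(-74)) = ((122 - 1*(-110)) + (1² - 11*1 - 11*(-5 + 2*3) + 1*(-5 + 2*3))) + (-53 - 1*(-74)) = ((122 + 110) + (1 - 11 - 11*(-5 + 6) + 1*(-5 + 6))) + (-53 + 74) = (232 + (1 - 11 - 11*1 + 1*1)) + 21 = (232 + (1 - 11 - 11 + 1)) + 21 = (232 - 20) + 21 = 212 + 21 = 233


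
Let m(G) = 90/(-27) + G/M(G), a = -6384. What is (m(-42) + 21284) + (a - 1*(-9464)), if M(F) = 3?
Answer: 73040/3 ≈ 24347.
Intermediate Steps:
m(G) = -10/3 + G/3 (m(G) = 90/(-27) + G/3 = 90*(-1/27) + G*(1/3) = -10/3 + G/3)
(m(-42) + 21284) + (a - 1*(-9464)) = ((-10/3 + (1/3)*(-42)) + 21284) + (-6384 - 1*(-9464)) = ((-10/3 - 14) + 21284) + (-6384 + 9464) = (-52/3 + 21284) + 3080 = 63800/3 + 3080 = 73040/3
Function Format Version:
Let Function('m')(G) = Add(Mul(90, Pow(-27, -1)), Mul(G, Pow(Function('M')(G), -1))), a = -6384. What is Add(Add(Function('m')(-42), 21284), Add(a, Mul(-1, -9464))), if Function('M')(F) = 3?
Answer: Rational(73040, 3) ≈ 24347.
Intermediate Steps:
Function('m')(G) = Add(Rational(-10, 3), Mul(Rational(1, 3), G)) (Function('m')(G) = Add(Mul(90, Pow(-27, -1)), Mul(G, Pow(3, -1))) = Add(Mul(90, Rational(-1, 27)), Mul(G, Rational(1, 3))) = Add(Rational(-10, 3), Mul(Rational(1, 3), G)))
Add(Add(Function('m')(-42), 21284), Add(a, Mul(-1, -9464))) = Add(Add(Add(Rational(-10, 3), Mul(Rational(1, 3), -42)), 21284), Add(-6384, Mul(-1, -9464))) = Add(Add(Add(Rational(-10, 3), -14), 21284), Add(-6384, 9464)) = Add(Add(Rational(-52, 3), 21284), 3080) = Add(Rational(63800, 3), 3080) = Rational(73040, 3)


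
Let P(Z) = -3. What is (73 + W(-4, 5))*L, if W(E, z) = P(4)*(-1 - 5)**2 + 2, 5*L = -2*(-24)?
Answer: -1584/5 ≈ -316.80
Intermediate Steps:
L = 48/5 (L = (-2*(-24))/5 = (1/5)*48 = 48/5 ≈ 9.6000)
W(E, z) = -106 (W(E, z) = -3*(-1 - 5)**2 + 2 = -3*(-6)**2 + 2 = -3*36 + 2 = -108 + 2 = -106)
(73 + W(-4, 5))*L = (73 - 106)*(48/5) = -33*48/5 = -1584/5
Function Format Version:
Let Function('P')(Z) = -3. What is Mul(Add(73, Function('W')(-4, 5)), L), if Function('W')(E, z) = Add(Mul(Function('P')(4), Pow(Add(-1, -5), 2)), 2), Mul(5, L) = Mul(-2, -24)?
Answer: Rational(-1584, 5) ≈ -316.80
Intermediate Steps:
L = Rational(48, 5) (L = Mul(Rational(1, 5), Mul(-2, -24)) = Mul(Rational(1, 5), 48) = Rational(48, 5) ≈ 9.6000)
Function('W')(E, z) = -106 (Function('W')(E, z) = Add(Mul(-3, Pow(Add(-1, -5), 2)), 2) = Add(Mul(-3, Pow(-6, 2)), 2) = Add(Mul(-3, 36), 2) = Add(-108, 2) = -106)
Mul(Add(73, Function('W')(-4, 5)), L) = Mul(Add(73, -106), Rational(48, 5)) = Mul(-33, Rational(48, 5)) = Rational(-1584, 5)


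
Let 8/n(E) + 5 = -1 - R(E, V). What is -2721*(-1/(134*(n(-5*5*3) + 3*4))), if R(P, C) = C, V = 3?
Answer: 24489/13400 ≈ 1.8275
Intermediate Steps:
n(E) = -8/9 (n(E) = 8/(-5 + (-1 - 1*3)) = 8/(-5 + (-1 - 3)) = 8/(-5 - 4) = 8/(-9) = 8*(-⅑) = -8/9)
-2721*(-1/(134*(n(-5*5*3) + 3*4))) = -2721*(-1/(134*(-8/9 + 3*4))) = -2721*(-1/(134*(-8/9 + 12))) = -2721/((100/9)*(-134)) = -2721/(-13400/9) = -2721*(-9/13400) = 24489/13400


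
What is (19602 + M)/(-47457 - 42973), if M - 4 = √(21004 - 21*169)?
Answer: -9803/45215 - √17455/90430 ≈ -0.21827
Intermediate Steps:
M = 4 + √17455 (M = 4 + √(21004 - 21*169) = 4 + √(21004 - 3*1183) = 4 + √(21004 - 3549) = 4 + √17455 ≈ 136.12)
(19602 + M)/(-47457 - 42973) = (19602 + (4 + √17455))/(-47457 - 42973) = (19606 + √17455)/(-90430) = (19606 + √17455)*(-1/90430) = -9803/45215 - √17455/90430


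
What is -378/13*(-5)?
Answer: 1890/13 ≈ 145.38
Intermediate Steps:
-378/13*(-5) = 1890/13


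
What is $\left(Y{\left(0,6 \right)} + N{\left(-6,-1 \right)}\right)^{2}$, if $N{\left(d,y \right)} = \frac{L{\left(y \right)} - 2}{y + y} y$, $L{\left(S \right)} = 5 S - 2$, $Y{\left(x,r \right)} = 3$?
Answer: $\frac{9}{4} \approx 2.25$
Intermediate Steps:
$L{\left(S \right)} = -2 + 5 S$
$N{\left(d,y \right)} = -2 + \frac{5 y}{2}$ ($N{\left(d,y \right)} = \frac{\left(-2 + 5 y\right) - 2}{y + y} y = \frac{-4 + 5 y}{2 y} y = -2 + \frac{5 y}{2}$)
$\left(Y{\left(0,6 \right)} + N{\left(-6,-1 \right)}\right)^{2} = \left(3 + \left(-2 + \frac{5}{2} \left(-1\right)\right)\right)^{2} = \left(3 - \frac{9}{2}\right)^{2} = \left(- \frac{3}{2}\right)^{2} = \frac{9}{4}$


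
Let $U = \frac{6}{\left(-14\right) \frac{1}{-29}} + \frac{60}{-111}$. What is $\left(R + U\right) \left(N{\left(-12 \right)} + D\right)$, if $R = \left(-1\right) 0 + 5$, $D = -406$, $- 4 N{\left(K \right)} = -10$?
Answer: $- \frac{1764909}{259} \approx -6814.3$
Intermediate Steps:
$N{\left(K \right)} = \frac{5}{2}$ ($N{\left(K \right)} = \left(- \frac{1}{4}\right) \left(-10\right) = \frac{5}{2}$)
$U = \frac{3079}{259}$ ($U = \frac{6}{\left(-14\right) \left(- \frac{1}{29}\right)} + 60 \left(- \frac{1}{111}\right) = \frac{6}{\frac{14}{29}} - \frac{20}{37} = 6 \cdot \frac{29}{14} - \frac{20}{37} = \frac{87}{7} - \frac{20}{37} = \frac{3079}{259} \approx 11.888$)
$R = 5$ ($R = 0 + 5 = 5$)
$\left(R + U\right) \left(N{\left(-12 \right)} + D\right) = \left(5 + \frac{3079}{259}\right) \left(\frac{5}{2} - 406\right) = \frac{4374}{259} \left(- \frac{807}{2}\right) = - \frac{1764909}{259}$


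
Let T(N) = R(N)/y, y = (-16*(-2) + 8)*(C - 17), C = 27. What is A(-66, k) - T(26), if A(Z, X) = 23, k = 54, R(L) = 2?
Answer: 4599/200 ≈ 22.995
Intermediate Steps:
y = 400 (y = (-16*(-2) + 8)*(27 - 17) = (32 + 8)*10 = 40*10 = 400)
T(N) = 1/200 (T(N) = 2/400 = 2*(1/400) = 1/200)
A(-66, k) - T(26) = 23 - 1*1/200 = 23 - 1/200 = 4599/200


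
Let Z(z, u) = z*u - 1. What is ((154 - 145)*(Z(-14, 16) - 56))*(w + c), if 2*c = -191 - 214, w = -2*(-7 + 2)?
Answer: 973665/2 ≈ 4.8683e+5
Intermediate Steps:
Z(z, u) = -1 + u*z (Z(z, u) = u*z - 1 = -1 + u*z)
w = 10 (w = -2*(-5) = 10)
c = -405/2 (c = (-191 - 214)/2 = (½)*(-405) = -405/2 ≈ -202.50)
((154 - 145)*(Z(-14, 16) - 56))*(w + c) = ((154 - 145)*((-1 + 16*(-14)) - 56))*(10 - 405/2) = (9*((-1 - 224) - 56))*(-385/2) = (9*(-225 - 56))*(-385/2) = (9*(-281))*(-385/2) = -2529*(-385/2) = 973665/2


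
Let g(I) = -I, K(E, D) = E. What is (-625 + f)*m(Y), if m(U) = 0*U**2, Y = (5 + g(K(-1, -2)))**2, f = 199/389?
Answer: 0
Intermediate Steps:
f = 199/389 (f = 199*(1/389) = 199/389 ≈ 0.51157)
Y = 36 (Y = (5 - 1*(-1))**2 = (5 + 1)**2 = 6**2 = 36)
m(U) = 0
(-625 + f)*m(Y) = (-625 + 199/389)*0 = -242926/389*0 = 0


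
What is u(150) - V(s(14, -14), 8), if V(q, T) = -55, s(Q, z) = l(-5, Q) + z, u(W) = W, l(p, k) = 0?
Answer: 205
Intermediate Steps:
s(Q, z) = z (s(Q, z) = 0 + z = z)
u(150) - V(s(14, -14), 8) = 150 - 1*(-55) = 150 + 55 = 205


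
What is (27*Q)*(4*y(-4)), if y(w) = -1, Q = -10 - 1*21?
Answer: 3348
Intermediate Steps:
Q = -31 (Q = -10 - 21 = -31)
(27*Q)*(4*y(-4)) = (27*(-31))*(4*(-1)) = -837*(-4) = 3348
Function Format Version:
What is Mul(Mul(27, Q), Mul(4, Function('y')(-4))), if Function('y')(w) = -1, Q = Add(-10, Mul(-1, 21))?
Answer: 3348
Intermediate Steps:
Q = -31 (Q = Add(-10, -21) = -31)
Mul(Mul(27, Q), Mul(4, Function('y')(-4))) = Mul(Mul(27, -31), Mul(4, -1)) = Mul(-837, -4) = 3348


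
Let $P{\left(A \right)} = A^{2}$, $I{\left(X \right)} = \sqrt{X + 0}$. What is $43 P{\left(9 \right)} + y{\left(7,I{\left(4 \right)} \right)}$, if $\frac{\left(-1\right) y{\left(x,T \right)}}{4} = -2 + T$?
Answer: $3483$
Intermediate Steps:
$I{\left(X \right)} = \sqrt{X}$
$y{\left(x,T \right)} = 8 - 4 T$ ($y{\left(x,T \right)} = - 4 \left(-2 + T\right) = 8 - 4 T$)
$43 P{\left(9 \right)} + y{\left(7,I{\left(4 \right)} \right)} = 43 \cdot 9^{2} + \left(8 - 4 \sqrt{4}\right) = 43 \cdot 81 + \left(8 - 8\right) = 3483 + \left(8 - 8\right) = 3483 + 0 = 3483$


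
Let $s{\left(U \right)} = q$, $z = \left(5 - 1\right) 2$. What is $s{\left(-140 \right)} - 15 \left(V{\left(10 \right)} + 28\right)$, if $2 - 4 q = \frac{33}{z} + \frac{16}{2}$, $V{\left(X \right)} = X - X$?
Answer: $- \frac{13521}{32} \approx -422.53$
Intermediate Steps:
$z = 8$ ($z = 4 \cdot 2 = 8$)
$V{\left(X \right)} = 0$
$q = - \frac{81}{32}$ ($q = \frac{1}{2} - \frac{\frac{33}{8} + \frac{16}{2}}{4} = \frac{1}{2} - \frac{33 \cdot \frac{1}{8} + 16 \cdot \frac{1}{2}}{4} = \frac{1}{2} - \frac{\frac{33}{8} + 8}{4} = \frac{1}{2} - \frac{97}{32} = - \frac{81}{32} \approx -2.5313$)
$s{\left(U \right)} = - \frac{81}{32}$
$s{\left(-140 \right)} - 15 \left(V{\left(10 \right)} + 28\right) = - \frac{81}{32} - 15 \left(0 + 28\right) = - \frac{81}{32} - 15 \cdot 28 = - \frac{81}{32} - 420 = - \frac{13521}{32}$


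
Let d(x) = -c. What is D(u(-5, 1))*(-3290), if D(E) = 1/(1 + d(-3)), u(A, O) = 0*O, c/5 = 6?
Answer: 3290/29 ≈ 113.45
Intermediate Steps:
c = 30 (c = 5*6 = 30)
u(A, O) = 0
d(x) = -30 (d(x) = -1*30 = -30)
D(E) = -1/29 (D(E) = 1/(1 - 30) = 1/(-29) = -1/29)
D(u(-5, 1))*(-3290) = -1/29*(-3290) = 3290/29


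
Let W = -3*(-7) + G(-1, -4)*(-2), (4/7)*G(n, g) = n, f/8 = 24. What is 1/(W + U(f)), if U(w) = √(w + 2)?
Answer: 98/1625 - 4*√194/1625 ≈ 0.026022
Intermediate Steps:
f = 192 (f = 8*24 = 192)
G(n, g) = 7*n/4
U(w) = √(2 + w)
W = 49/2 (W = -3*(-7) + ((7/4)*(-1))*(-2) = 21 - 7/4*(-2) = 21 + 7/2 = 49/2 ≈ 24.500)
1/(W + U(f)) = 1/(49/2 + √(2 + 192)) = 1/(49/2 + √194)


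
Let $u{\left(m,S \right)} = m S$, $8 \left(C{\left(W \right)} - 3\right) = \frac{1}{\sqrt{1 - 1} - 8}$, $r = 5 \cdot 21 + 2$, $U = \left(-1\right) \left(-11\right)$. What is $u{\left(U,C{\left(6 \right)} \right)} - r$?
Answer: $- \frac{4747}{64} \approx -74.172$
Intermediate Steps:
$U = 11$
$r = 107$ ($r = 105 + 2 = 107$)
$C{\left(W \right)} = \frac{191}{64}$ ($C{\left(W \right)} = 3 + \frac{1}{8 \left(\sqrt{1 - 1} - 8\right)} = 3 + \frac{1}{8 \left(\sqrt{0} - 8\right)} = 3 + \frac{1}{8 \left(0 - 8\right)} = 3 + \frac{1}{8 \left(-8\right)} = 3 + \frac{1}{8} \left(- \frac{1}{8}\right) = 3 - \frac{1}{64} = \frac{191}{64}$)
$u{\left(m,S \right)} = S m$
$u{\left(U,C{\left(6 \right)} \right)} - r = \frac{191}{64} \cdot 11 - 107 = \frac{2101}{64} - 107 = - \frac{4747}{64}$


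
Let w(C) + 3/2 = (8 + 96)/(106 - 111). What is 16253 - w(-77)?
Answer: 162753/10 ≈ 16275.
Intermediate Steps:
w(C) = -223/10 (w(C) = -3/2 + (8 + 96)/(106 - 111) = -3/2 + 104/(-5) = -3/2 + 104*(-1/5) = -3/2 - 104/5 = -223/10)
16253 - w(-77) = 16253 - 1*(-223/10) = 16253 + 223/10 = 162753/10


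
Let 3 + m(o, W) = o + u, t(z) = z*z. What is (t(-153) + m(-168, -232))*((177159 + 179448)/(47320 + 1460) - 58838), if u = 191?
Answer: -7470625693573/5420 ≈ -1.3783e+9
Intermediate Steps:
t(z) = z**2
m(o, W) = 188 + o (m(o, W) = -3 + (o + 191) = -3 + (191 + o) = 188 + o)
(t(-153) + m(-168, -232))*((177159 + 179448)/(47320 + 1460) - 58838) = ((-153)**2 + (188 - 168))*((177159 + 179448)/(47320 + 1460) - 58838) = (23409 + 20)*(356607/48780 - 58838) = 23429*(356607*(1/48780) - 58838) = 23429*(39623/5420 - 58838) = 23429*(-318862337/5420) = -7470625693573/5420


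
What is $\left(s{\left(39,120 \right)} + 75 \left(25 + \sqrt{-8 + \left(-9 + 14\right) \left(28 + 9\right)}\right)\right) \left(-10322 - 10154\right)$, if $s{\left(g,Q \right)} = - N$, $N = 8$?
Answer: $-38228692 - 1535700 \sqrt{177} \approx -5.866 \cdot 10^{7}$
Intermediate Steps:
$s{\left(g,Q \right)} = -8$ ($s{\left(g,Q \right)} = \left(-1\right) 8 = -8$)
$\left(s{\left(39,120 \right)} + 75 \left(25 + \sqrt{-8 + \left(-9 + 14\right) \left(28 + 9\right)}\right)\right) \left(-10322 - 10154\right) = \left(-8 + 75 \left(25 + \sqrt{-8 + \left(-9 + 14\right) \left(28 + 9\right)}\right)\right) \left(-10322 - 10154\right) = \left(-8 + 75 \left(25 + \sqrt{-8 + 5 \cdot 37}\right)\right) \left(-20476\right) = \left(-8 + 75 \left(25 + \sqrt{-8 + 185}\right)\right) \left(-20476\right) = \left(-8 + 75 \left(25 + \sqrt{177}\right)\right) \left(-20476\right) = \left(-8 + \left(1875 + 75 \sqrt{177}\right)\right) \left(-20476\right) = \left(1867 + 75 \sqrt{177}\right) \left(-20476\right) = -38228692 - 1535700 \sqrt{177}$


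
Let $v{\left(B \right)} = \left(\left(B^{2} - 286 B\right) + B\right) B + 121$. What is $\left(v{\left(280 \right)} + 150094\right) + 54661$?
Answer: $-187124$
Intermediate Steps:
$v{\left(B \right)} = 121 + B \left(B^{2} - 285 B\right)$ ($v{\left(B \right)} = \left(B^{2} - 285 B\right) B + 121 = B \left(B^{2} - 285 B\right) + 121 = 121 + B \left(B^{2} - 285 B\right)$)
$\left(v{\left(280 \right)} + 150094\right) + 54661 = \left(\left(121 + 280^{3} - 285 \cdot 280^{2}\right) + 150094\right) + 54661 = \left(\left(121 + 21952000 - 22344000\right) + 150094\right) + 54661 = \left(-391879 + 150094\right) + 54661 = -241785 + 54661 = -187124$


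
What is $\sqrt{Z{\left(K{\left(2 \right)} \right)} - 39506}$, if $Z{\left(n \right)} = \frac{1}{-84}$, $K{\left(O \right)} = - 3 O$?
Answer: $\frac{i \sqrt{69688605}}{42} \approx 198.76 i$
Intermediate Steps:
$Z{\left(n \right)} = - \frac{1}{84}$
$\sqrt{Z{\left(K{\left(2 \right)} \right)} - 39506} = \sqrt{- \frac{1}{84} - 39506} = \sqrt{- \frac{3318505}{84}} = \frac{i \sqrt{69688605}}{42}$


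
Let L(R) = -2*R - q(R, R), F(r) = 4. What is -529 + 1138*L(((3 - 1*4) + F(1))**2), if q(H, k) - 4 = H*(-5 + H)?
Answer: -66533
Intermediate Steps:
q(H, k) = 4 + H*(-5 + H)
L(R) = -4 - R**2 + 3*R (L(R) = -2*R - (4 + R**2 - 5*R) = -2*R + (-4 - R**2 + 5*R) = -4 - R**2 + 3*R)
-529 + 1138*L(((3 - 1*4) + F(1))**2) = -529 + 1138*(-4 - (((3 - 1*4) + 4)**2)**2 + 3*((3 - 1*4) + 4)**2) = -529 + 1138*(-4 - (((3 - 4) + 4)**2)**2 + 3*((3 - 4) + 4)**2) = -529 + 1138*(-4 - ((-1 + 4)**2)**2 + 3*(-1 + 4)**2) = -529 + 1138*(-4 - (3**2)**2 + 3*3**2) = -529 + 1138*(-4 - 1*9**2 + 3*9) = -529 + 1138*(-4 - 1*81 + 27) = -529 + 1138*(-4 - 81 + 27) = -529 + 1138*(-58) = -529 - 66004 = -66533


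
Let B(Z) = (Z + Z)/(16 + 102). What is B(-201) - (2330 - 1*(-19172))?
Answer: -1268819/59 ≈ -21505.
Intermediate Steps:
B(Z) = Z/59 (B(Z) = (2*Z)/118 = (2*Z)*(1/118) = Z/59)
B(-201) - (2330 - 1*(-19172)) = (1/59)*(-201) - (2330 - 1*(-19172)) = -201/59 - (2330 + 19172) = -201/59 - 1*21502 = -201/59 - 21502 = -1268819/59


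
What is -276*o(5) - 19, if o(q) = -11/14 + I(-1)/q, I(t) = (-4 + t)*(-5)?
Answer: -8275/7 ≈ -1182.1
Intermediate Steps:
I(t) = 20 - 5*t
o(q) = -11/14 + 25/q (o(q) = -11/14 + (20 - 5*(-1))/q = -11*1/14 + (20 + 5)/q = -11/14 + 25/q)
-276*o(5) - 19 = -276*(-11/14 + 25/5) - 19 = -276*(-11/14 + 25*(1/5)) - 19 = -276*(-11/14 + 5) - 19 = -276*59/14 - 19 = -8142/7 - 19 = -8275/7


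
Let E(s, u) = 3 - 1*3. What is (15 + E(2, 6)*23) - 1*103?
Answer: -88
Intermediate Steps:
E(s, u) = 0 (E(s, u) = 3 - 3 = 0)
(15 + E(2, 6)*23) - 1*103 = (15 + 0*23) - 1*103 = (15 + 0) - 103 = 15 - 103 = -88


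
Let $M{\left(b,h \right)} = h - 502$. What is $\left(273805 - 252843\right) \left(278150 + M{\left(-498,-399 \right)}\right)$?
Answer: $5811693538$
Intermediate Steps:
$M{\left(b,h \right)} = -502 + h$
$\left(273805 - 252843\right) \left(278150 + M{\left(-498,-399 \right)}\right) = \left(273805 - 252843\right) \left(278150 - 901\right) = 20962 \left(278150 - 901\right) = 20962 \cdot 277249 = 5811693538$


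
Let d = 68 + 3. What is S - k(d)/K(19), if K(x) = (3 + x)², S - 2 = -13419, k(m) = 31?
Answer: -6493859/484 ≈ -13417.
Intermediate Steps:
d = 71
S = -13417 (S = 2 - 13419 = -13417)
S - k(d)/K(19) = -13417 - 31/((3 + 19)²) = -13417 - 31/(22²) = -13417 - 31/484 = -6493859/484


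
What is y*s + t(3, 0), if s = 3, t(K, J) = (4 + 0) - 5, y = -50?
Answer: -151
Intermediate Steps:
t(K, J) = -1 (t(K, J) = 4 - 5 = -1)
y*s + t(3, 0) = -50*3 - 1 = -150 - 1 = -151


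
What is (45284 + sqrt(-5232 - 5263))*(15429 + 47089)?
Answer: 2831065112 + 62518*I*sqrt(10495) ≈ 2.8311e+9 + 6.4047e+6*I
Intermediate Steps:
(45284 + sqrt(-5232 - 5263))*(15429 + 47089) = (45284 + sqrt(-10495))*62518 = (45284 + I*sqrt(10495))*62518 = 2831065112 + 62518*I*sqrt(10495)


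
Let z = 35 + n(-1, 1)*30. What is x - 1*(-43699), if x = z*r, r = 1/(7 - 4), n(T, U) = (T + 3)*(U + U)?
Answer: 131252/3 ≈ 43751.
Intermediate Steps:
n(T, U) = 2*U*(3 + T) (n(T, U) = (3 + T)*(2*U) = 2*U*(3 + T))
r = 1/3 ≈ 0.33333
z = 155 (z = 35 + (2*1*(3 - 1))*30 = 35 + (2*1*2)*30 = 35 + 4*30 = 35 + 120 = 155)
x = 155/3 (x = 155*(1/3) = 155/3 ≈ 51.667)
x - 1*(-43699) = 155/3 - 1*(-43699) = 155/3 + 43699 = 131252/3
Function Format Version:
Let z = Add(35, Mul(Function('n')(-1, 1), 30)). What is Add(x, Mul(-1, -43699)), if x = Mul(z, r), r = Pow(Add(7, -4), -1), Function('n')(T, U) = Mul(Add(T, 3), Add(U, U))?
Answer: Rational(131252, 3) ≈ 43751.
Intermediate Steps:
Function('n')(T, U) = Mul(2, U, Add(3, T)) (Function('n')(T, U) = Mul(Add(3, T), Mul(2, U)) = Mul(2, U, Add(3, T)))
r = Rational(1, 3) (r = Pow(3, -1) = Rational(1, 3) ≈ 0.33333)
z = 155 (z = Add(35, Mul(Mul(2, 1, Add(3, -1)), 30)) = Add(35, Mul(Mul(2, 1, 2), 30)) = Add(35, Mul(4, 30)) = Add(35, 120) = 155)
x = Rational(155, 3) (x = Mul(155, Rational(1, 3)) = Rational(155, 3) ≈ 51.667)
Add(x, Mul(-1, -43699)) = Add(Rational(155, 3), Mul(-1, -43699)) = Add(Rational(155, 3), 43699) = Rational(131252, 3)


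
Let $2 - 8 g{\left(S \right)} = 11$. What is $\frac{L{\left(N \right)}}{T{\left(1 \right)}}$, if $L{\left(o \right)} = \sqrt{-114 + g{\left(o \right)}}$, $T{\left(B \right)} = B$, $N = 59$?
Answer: $\frac{i \sqrt{1842}}{4} \approx 10.73 i$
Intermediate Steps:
$g{\left(S \right)} = - \frac{9}{8}$ ($g{\left(S \right)} = \frac{1}{4} - \frac{11}{8} = - \frac{9}{8}$)
$L{\left(o \right)} = \frac{i \sqrt{1842}}{4}$ ($L{\left(o \right)} = \sqrt{-114 - \frac{9}{8}} = \sqrt{- \frac{921}{8}} = \frac{i \sqrt{1842}}{4}$)
$\frac{L{\left(N \right)}}{T{\left(1 \right)}} = \frac{\frac{1}{4} i \sqrt{1842}}{1} = \frac{i \sqrt{1842}}{4} \cdot 1 = \frac{i \sqrt{1842}}{4}$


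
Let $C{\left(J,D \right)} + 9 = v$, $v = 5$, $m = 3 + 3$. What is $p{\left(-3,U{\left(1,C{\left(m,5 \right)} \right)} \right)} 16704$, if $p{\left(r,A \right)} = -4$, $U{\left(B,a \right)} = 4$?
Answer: $-66816$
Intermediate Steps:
$m = 6$
$C{\left(J,D \right)} = -4$ ($C{\left(J,D \right)} = -9 + 5 = -4$)
$p{\left(-3,U{\left(1,C{\left(m,5 \right)} \right)} \right)} 16704 = \left(-4\right) 16704 = -66816$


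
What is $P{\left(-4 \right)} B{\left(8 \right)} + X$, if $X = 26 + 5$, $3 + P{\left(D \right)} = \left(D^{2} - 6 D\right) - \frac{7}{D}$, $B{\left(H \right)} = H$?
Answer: $341$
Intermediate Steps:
$P{\left(D \right)} = -3 + D^{2} - \frac{7}{D} - 6 D$ ($P{\left(D \right)} = -3 - \left(- D^{2} + 6 D + \frac{7}{D}\right) = -3 + D^{2} - \frac{7}{D} - 6 D$)
$X = 31$
$P{\left(-4 \right)} B{\left(8 \right)} + X = \left(-3 + \left(-4\right)^{2} - \frac{7}{-4} - -24\right) 8 + 31 = \left(-3 + 16 - - \frac{7}{4} + 24\right) 8 + 31 = \left(-3 + 16 + \frac{7}{4} + 24\right) 8 + 31 = \frac{155}{4} \cdot 8 + 31 = 310 + 31 = 341$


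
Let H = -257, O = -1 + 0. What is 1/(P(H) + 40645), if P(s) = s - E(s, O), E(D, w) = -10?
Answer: 1/40398 ≈ 2.4754e-5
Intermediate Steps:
O = -1
P(s) = 10 + s (P(s) = s - 1*(-10) = s + 10 = 10 + s)
1/(P(H) + 40645) = 1/((10 - 257) + 40645) = 1/(-247 + 40645) = 1/40398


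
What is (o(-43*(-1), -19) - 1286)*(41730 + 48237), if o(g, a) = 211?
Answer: -96714525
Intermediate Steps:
(o(-43*(-1), -19) - 1286)*(41730 + 48237) = (211 - 1286)*(41730 + 48237) = -1075*89967 = -96714525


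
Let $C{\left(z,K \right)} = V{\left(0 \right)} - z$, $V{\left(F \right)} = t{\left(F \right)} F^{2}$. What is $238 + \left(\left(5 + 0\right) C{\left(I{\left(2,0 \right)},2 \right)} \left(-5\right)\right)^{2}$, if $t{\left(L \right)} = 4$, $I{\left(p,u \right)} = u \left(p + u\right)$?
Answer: $238$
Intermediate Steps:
$V{\left(F \right)} = 4 F^{2}$
$C{\left(z,K \right)} = - z$ ($C{\left(z,K \right)} = 4 \cdot 0^{2} - z = 4 \cdot 0 - z = 0 - z = - z$)
$238 + \left(\left(5 + 0\right) C{\left(I{\left(2,0 \right)},2 \right)} \left(-5\right)\right)^{2} = 238 + \left(\left(5 + 0\right) \left(- 0 \left(2 + 0\right)\right) \left(-5\right)\right)^{2} = 238 + \left(5 \left(- 0 \cdot 2\right) \left(-5\right)\right)^{2} = 238 + \left(5 \left(\left(-1\right) 0\right) \left(-5\right)\right)^{2} = 238 + \left(5 \cdot 0 \left(-5\right)\right)^{2} = 238 + \left(0 \left(-5\right)\right)^{2} = 238 + 0^{2} = 238 + 0 = 238$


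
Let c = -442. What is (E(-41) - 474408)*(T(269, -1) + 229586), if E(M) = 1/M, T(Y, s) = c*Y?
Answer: -2152962291552/41 ≈ -5.2511e+10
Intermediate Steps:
T(Y, s) = -442*Y
(E(-41) - 474408)*(T(269, -1) + 229586) = (1/(-41) - 474408)*(-442*269 + 229586) = (-1/41 - 474408)*(-118898 + 229586) = -19450729/41*110688 = -2152962291552/41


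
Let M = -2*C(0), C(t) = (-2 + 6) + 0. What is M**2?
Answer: 64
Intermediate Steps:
C(t) = 4 (C(t) = 4 + 0 = 4)
M = -8 (M = -2*4 = -8)
M**2 = (-8)**2 = 64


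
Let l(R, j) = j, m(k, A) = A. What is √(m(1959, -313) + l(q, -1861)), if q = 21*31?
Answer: I*√2174 ≈ 46.626*I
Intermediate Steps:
q = 651
√(m(1959, -313) + l(q, -1861)) = √(-313 - 1861) = √(-2174) = I*√2174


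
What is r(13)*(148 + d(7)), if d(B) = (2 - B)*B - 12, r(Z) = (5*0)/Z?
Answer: 0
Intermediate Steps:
r(Z) = 0 (r(Z) = 0/Z = 0)
d(B) = -12 + B*(2 - B) (d(B) = B*(2 - B) - 12 = -12 + B*(2 - B))
r(13)*(148 + d(7)) = 0*(148 + (-12 - 1*7² + 2*7)) = 0*(148 + (-12 - 1*49 + 14)) = 0*(148 + (-12 - 49 + 14)) = 0*(148 - 47) = 0*101 = 0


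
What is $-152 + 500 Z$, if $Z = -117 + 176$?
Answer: $29348$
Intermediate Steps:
$Z = 59$
$-152 + 500 Z = -152 + 500 \cdot 59 = -152 + 29500 = 29348$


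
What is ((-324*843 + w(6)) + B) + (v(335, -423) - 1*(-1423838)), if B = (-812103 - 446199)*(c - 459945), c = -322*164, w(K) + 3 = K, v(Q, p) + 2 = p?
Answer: 645199275690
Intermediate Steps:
v(Q, p) = -2 + p
w(K) = -3 + K
c = -52808
B = 645198125406 (B = (-812103 - 446199)*(-52808 - 459945) = -1258302*(-512753) = 645198125406)
((-324*843 + w(6)) + B) + (v(335, -423) - 1*(-1423838)) = ((-324*843 + (-3 + 6)) + 645198125406) + ((-2 - 423) - 1*(-1423838)) = ((-273132 + 3) + 645198125406) + (-425 + 1423838) = (-273129 + 645198125406) + 1423413 = 645197852277 + 1423413 = 645199275690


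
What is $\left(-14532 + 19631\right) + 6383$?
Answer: $11482$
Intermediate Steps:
$\left(-14532 + 19631\right) + 6383 = 5099 + 6383 = 11482$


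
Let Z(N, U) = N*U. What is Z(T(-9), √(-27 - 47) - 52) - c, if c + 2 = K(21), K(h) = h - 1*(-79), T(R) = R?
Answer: 370 - 9*I*√74 ≈ 370.0 - 77.421*I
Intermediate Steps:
K(h) = 79 + h (K(h) = h + 79 = 79 + h)
c = 98 (c = -2 + (79 + 21) = -2 + 100 = 98)
Z(T(-9), √(-27 - 47) - 52) - c = -9*(√(-27 - 47) - 52) - 1*98 = -9*(√(-74) - 52) - 98 = -9*(I*√74 - 52) - 98 = -9*(-52 + I*√74) - 98 = (468 - 9*I*√74) - 98 = 370 - 9*I*√74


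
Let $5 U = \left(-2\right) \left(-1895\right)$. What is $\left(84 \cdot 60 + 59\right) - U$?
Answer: $4341$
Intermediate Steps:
$U = 758$ ($U = \frac{\left(-2\right) \left(-1895\right)}{5} = \frac{1}{5} \cdot 3790 = 758$)
$\left(84 \cdot 60 + 59\right) - U = \left(84 \cdot 60 + 59\right) - 758 = \left(5040 + 59\right) - 758 = 5099 - 758 = 4341$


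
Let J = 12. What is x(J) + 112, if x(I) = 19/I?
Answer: 1363/12 ≈ 113.58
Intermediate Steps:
x(J) + 112 = 19/12 + 112 = 1363/12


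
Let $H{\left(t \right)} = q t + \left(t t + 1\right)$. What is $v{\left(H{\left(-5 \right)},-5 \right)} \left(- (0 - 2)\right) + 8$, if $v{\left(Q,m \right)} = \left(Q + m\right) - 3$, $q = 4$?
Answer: $4$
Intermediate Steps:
$H{\left(t \right)} = 1 + t^{2} + 4 t$ ($H{\left(t \right)} = 4 t + \left(t t + 1\right) = 4 t + \left(t^{2} + 1\right) = 4 t + \left(1 + t^{2}\right) = 1 + t^{2} + 4 t$)
$v{\left(Q,m \right)} = -3 + Q + m$
$v{\left(H{\left(-5 \right)},-5 \right)} \left(- (0 - 2)\right) + 8 = \left(-3 + \left(1 + \left(-5\right)^{2} + 4 \left(-5\right)\right) - 5\right) \left(- (0 - 2)\right) + 8 = \left(-3 + \left(1 + 25 - 20\right) - 5\right) \left(\left(-1\right) \left(-2\right)\right) + 8 = \left(-3 + 6 - 5\right) 2 + 8 = \left(-2\right) 2 + 8 = -4 + 8 = 4$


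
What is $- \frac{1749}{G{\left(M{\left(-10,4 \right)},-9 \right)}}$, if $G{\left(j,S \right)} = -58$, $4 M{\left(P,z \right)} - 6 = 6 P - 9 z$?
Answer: $\frac{1749}{58} \approx 30.155$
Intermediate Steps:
$M{\left(P,z \right)} = \frac{3}{2} - \frac{9 z}{4} + \frac{3 P}{2}$ ($M{\left(P,z \right)} = \frac{3}{2} + \frac{6 P - 9 z}{4} = \frac{3}{2} + \frac{- 9 z + 6 P}{4} = \frac{3}{2} + \left(- \frac{9 z}{4} + \frac{3 P}{2}\right) = \frac{3}{2} - \frac{9 z}{4} + \frac{3 P}{2}$)
$- \frac{1749}{G{\left(M{\left(-10,4 \right)},-9 \right)}} = - \frac{1749}{-58} = \left(-1749\right) \left(- \frac{1}{58}\right) = \frac{1749}{58}$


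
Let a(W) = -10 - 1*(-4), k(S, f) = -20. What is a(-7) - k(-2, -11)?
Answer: 14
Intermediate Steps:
a(W) = -6 (a(W) = -10 + 4 = -6)
a(-7) - k(-2, -11) = -6 - 1*(-20) = -6 + 20 = 14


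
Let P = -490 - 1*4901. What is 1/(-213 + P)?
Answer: -1/5604 ≈ -0.00017844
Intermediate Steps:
P = -5391 (P = -490 - 4901 = -5391)
1/(-213 + P) = 1/(-213 - 5391) = 1/(-5604) = -1/5604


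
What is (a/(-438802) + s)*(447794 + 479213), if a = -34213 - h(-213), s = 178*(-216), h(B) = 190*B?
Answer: -15639595865089871/438802 ≈ -3.5642e+10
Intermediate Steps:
s = -38448
a = 6257 (a = -34213 - 190*(-213) = -34213 - 1*(-40470) = -34213 + 40470 = 6257)
(a/(-438802) + s)*(447794 + 479213) = (6257/(-438802) - 38448)*(447794 + 479213) = (6257*(-1/438802) - 38448)*927007 = (-6257/438802 - 38448)*927007 = -16871065553/438802*927007 = -15639595865089871/438802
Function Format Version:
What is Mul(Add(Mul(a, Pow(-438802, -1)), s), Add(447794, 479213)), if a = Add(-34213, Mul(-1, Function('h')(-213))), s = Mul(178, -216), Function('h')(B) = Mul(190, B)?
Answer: Rational(-15639595865089871, 438802) ≈ -3.5642e+10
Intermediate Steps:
s = -38448
a = 6257 (a = Add(-34213, Mul(-1, Mul(190, -213))) = Add(-34213, Mul(-1, -40470)) = Add(-34213, 40470) = 6257)
Mul(Add(Mul(a, Pow(-438802, -1)), s), Add(447794, 479213)) = Mul(Add(Mul(6257, Pow(-438802, -1)), -38448), Add(447794, 479213)) = Mul(Add(Mul(6257, Rational(-1, 438802)), -38448), 927007) = Mul(Add(Rational(-6257, 438802), -38448), 927007) = Mul(Rational(-16871065553, 438802), 927007) = Rational(-15639595865089871, 438802)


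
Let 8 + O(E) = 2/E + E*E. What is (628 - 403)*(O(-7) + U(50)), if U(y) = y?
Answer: 142875/7 ≈ 20411.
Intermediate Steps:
O(E) = -8 + E**2 + 2/E (O(E) = -8 + (2/E + E*E) = -8 + (2/E + E**2) = -8 + (E**2 + 2/E) = -8 + E**2 + 2/E)
(628 - 403)*(O(-7) + U(50)) = (628 - 403)*((-8 + (-7)**2 + 2/(-7)) + 50) = 225*((-8 + 49 + 2*(-1/7)) + 50) = 225*((-8 + 49 - 2/7) + 50) = 225*(285/7 + 50) = 225*(635/7) = 142875/7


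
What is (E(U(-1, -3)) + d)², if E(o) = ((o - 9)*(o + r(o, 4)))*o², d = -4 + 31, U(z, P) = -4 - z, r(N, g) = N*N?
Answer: 385641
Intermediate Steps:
r(N, g) = N²
d = 27
E(o) = o²*(-9 + o)*(o + o²) (E(o) = ((o - 9)*(o + o²))*o² = ((-9 + o)*(o + o²))*o² = o²*(-9 + o)*(o + o²))
(E(U(-1, -3)) + d)² = ((-4 - 1*(-1))³*(-9 + (-4 - 1*(-1))² - 8*(-4 - 1*(-1))) + 27)² = ((-4 + 1)³*(-9 + (-4 + 1)² - 8*(-4 + 1)) + 27)² = ((-3)³*(-9 + (-3)² - 8*(-3)) + 27)² = (-27*(-9 + 9 + 24) + 27)² = (-27*24 + 27)² = (-648 + 27)² = (-621)² = 385641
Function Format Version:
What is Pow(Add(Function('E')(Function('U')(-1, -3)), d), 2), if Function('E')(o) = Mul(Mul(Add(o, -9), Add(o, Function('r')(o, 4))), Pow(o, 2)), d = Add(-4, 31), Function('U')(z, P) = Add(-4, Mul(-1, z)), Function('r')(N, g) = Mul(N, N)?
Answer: 385641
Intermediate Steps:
Function('r')(N, g) = Pow(N, 2)
d = 27
Function('E')(o) = Mul(Pow(o, 2), Add(-9, o), Add(o, Pow(o, 2))) (Function('E')(o) = Mul(Mul(Add(o, -9), Add(o, Pow(o, 2))), Pow(o, 2)) = Mul(Mul(Add(-9, o), Add(o, Pow(o, 2))), Pow(o, 2)) = Mul(Pow(o, 2), Add(-9, o), Add(o, Pow(o, 2))))
Pow(Add(Function('E')(Function('U')(-1, -3)), d), 2) = Pow(Add(Mul(Pow(Add(-4, Mul(-1, -1)), 3), Add(-9, Pow(Add(-4, Mul(-1, -1)), 2), Mul(-8, Add(-4, Mul(-1, -1))))), 27), 2) = Pow(Add(Mul(Pow(Add(-4, 1), 3), Add(-9, Pow(Add(-4, 1), 2), Mul(-8, Add(-4, 1)))), 27), 2) = Pow(Add(Mul(Pow(-3, 3), Add(-9, Pow(-3, 2), Mul(-8, -3))), 27), 2) = Pow(Add(Mul(-27, Add(-9, 9, 24)), 27), 2) = Pow(Add(Mul(-27, 24), 27), 2) = Pow(Add(-648, 27), 2) = Pow(-621, 2) = 385641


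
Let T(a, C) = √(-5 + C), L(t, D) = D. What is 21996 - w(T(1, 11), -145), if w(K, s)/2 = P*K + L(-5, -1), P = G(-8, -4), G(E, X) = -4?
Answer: 21998 + 8*√6 ≈ 22018.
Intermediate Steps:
P = -4
w(K, s) = -2 - 8*K (w(K, s) = 2*(-4*K - 1) = 2*(-1 - 4*K) = -2 - 8*K)
21996 - w(T(1, 11), -145) = 21996 - (-2 - 8*√(-5 + 11)) = 21996 - (-2 - 8*√6) = 21996 + (2 + 8*√6) = 21998 + 8*√6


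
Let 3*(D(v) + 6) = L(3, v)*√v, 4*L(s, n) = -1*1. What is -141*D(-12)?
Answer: 846 + 47*I*√3/2 ≈ 846.0 + 40.703*I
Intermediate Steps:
L(s, n) = -¼ (L(s, n) = (-1*1)/4 = (¼)*(-1) = -¼)
D(v) = -6 - √v/12 (D(v) = -6 + (-√v/4)/3 = -6 - √v/12)
-141*D(-12) = -141*(-6 - I*√3/6) = 846 + 47*I*√3/2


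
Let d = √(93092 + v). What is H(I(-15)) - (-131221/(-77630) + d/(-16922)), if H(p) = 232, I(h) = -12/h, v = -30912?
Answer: 17878939/77630 + √15545/8461 ≈ 230.32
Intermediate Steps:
d = 2*√15545 (d = √(93092 - 30912) = √62180 = 2*√15545 ≈ 249.36)
H(I(-15)) - (-131221/(-77630) + d/(-16922)) = 232 - (-131221/(-77630) + (2*√15545)/(-16922)) = 232 - (-131221*(-1/77630) + (2*√15545)*(-1/16922)) = 232 - (131221/77630 - √15545/8461) = 232 + (-131221/77630 + √15545/8461) = 17878939/77630 + √15545/8461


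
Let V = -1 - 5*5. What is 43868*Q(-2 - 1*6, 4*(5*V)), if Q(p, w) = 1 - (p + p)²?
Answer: -11186340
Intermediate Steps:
V = -26 (V = -1 - 25 = -26)
Q(p, w) = 1 - 4*p² (Q(p, w) = 1 - (2*p)² = 1 - 4*p²)
43868*Q(-2 - 1*6, 4*(5*V)) = 43868*(1 - 4*(-2 - 1*6)²) = 43868*(1 - 4*(-2 - 6)²) = 43868*(1 - 4*(-8)²) = 43868*(1 - 4*64) = 43868*(1 - 256) = 43868*(-255) = -11186340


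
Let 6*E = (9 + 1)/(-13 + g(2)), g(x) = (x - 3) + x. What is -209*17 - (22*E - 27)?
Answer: -63413/18 ≈ -3522.9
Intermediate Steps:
g(x) = -3 + 2*x (g(x) = (-3 + x) + x = -3 + 2*x)
E = -5/36 (E = ((9 + 1)/(-13 + (-3 + 2*2)))/6 = (10/(-13 + (-3 + 4)))/6 = (10/(-13 + 1))/6 = (10/(-12))/6 = (10*(-1/12))/6 = (⅙)*(-⅚) = -5/36 ≈ -0.13889)
-209*17 - (22*E - 27) = -209*17 - (22*(-5/36) - 27) = -3553 - (-55/18 - 27) = -3553 - 1*(-541/18) = -3553 + 541/18 = -63413/18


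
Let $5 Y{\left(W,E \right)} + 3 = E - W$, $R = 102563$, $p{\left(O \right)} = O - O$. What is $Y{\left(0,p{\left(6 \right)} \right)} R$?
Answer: $- \frac{307689}{5} \approx -61538.0$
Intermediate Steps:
$p{\left(O \right)} = 0$
$Y{\left(W,E \right)} = - \frac{3}{5} - \frac{W}{5} + \frac{E}{5}$ ($Y{\left(W,E \right)} = - \frac{3}{5} + \frac{E - W}{5} = - \frac{3}{5} + \left(- \frac{W}{5} + \frac{E}{5}\right) = - \frac{3}{5} - \frac{W}{5} + \frac{E}{5}$)
$Y{\left(0,p{\left(6 \right)} \right)} R = \left(- \frac{3}{5} - 0 + \frac{1}{5} \cdot 0\right) 102563 = \left(- \frac{3}{5} + 0 + 0\right) 102563 = \left(- \frac{3}{5}\right) 102563 = - \frac{307689}{5}$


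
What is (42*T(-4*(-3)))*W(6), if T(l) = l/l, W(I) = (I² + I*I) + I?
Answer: 3276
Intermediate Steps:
W(I) = I + 2*I² (W(I) = (I² + I²) + I = 2*I² + I = I + 2*I²)
T(l) = 1
(42*T(-4*(-3)))*W(6) = (42*1)*(6*(1 + 2*6)) = 42*(6*(1 + 12)) = 42*(6*13) = 42*78 = 3276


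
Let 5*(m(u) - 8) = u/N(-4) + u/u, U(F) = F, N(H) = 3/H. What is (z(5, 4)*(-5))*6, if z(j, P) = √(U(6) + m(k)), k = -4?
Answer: -2*√3435 ≈ -117.22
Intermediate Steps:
m(u) = 41/5 - 4*u/15 (m(u) = 8 + (u/((3/(-4))) + u/u)/5 = 8 + (u/((3*(-¼))) + 1)/5 = 8 + (u/(-¾) + 1)/5 = 8 + (u*(-4/3) + 1)/5 = 8 + (-4*u/3 + 1)/5 = 8 + (1 - 4*u/3)/5 = 8 + (⅕ - 4*u/15) = 41/5 - 4*u/15)
z(j, P) = √3435/15 (z(j, P) = √(6 + (41/5 - 4/15*(-4))) = √(6 + (41/5 + 16/15)) = √(6 + 139/15) = √(229/15) = √3435/15)
(z(5, 4)*(-5))*6 = ((√3435/15)*(-5))*6 = -√3435/3*6 = -2*√3435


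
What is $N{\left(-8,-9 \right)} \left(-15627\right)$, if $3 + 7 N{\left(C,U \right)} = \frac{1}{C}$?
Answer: $\frac{390675}{56} \approx 6976.3$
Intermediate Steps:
$N{\left(C,U \right)} = - \frac{3}{7} + \frac{1}{7 C}$
$N{\left(-8,-9 \right)} \left(-15627\right) = \frac{1 - -24}{7 \left(-8\right)} \left(-15627\right) = \frac{1}{7} \left(- \frac{1}{8}\right) \left(1 + 24\right) \left(-15627\right) = \frac{1}{7} \left(- \frac{1}{8}\right) 25 \left(-15627\right) = \left(- \frac{25}{56}\right) \left(-15627\right) = \frac{390675}{56}$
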